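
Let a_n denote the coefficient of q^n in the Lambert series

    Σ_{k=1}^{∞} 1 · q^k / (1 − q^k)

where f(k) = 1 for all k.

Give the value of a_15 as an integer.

a_15 = 4

n=15: 15·1 5·3 3·5 1·15  f→[1+1+1+1]=4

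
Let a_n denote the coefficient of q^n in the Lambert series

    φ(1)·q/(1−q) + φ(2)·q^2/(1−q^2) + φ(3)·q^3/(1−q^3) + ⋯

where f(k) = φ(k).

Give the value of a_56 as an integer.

d|56:{1,2,4,7,8,14,28,56}  Σφ=1+1+2+6+4+6+12+24=56

a_56 = 56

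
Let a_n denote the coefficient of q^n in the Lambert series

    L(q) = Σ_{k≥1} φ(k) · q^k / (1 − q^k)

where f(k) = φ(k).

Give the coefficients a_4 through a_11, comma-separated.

q^4  k|4↦φ(k): 1:1 2:1 4:2  a_4=4
[q^5] φ(5)=4,φ(1)=1 ⇒ 5
d|6:{1,2,3,6}  Σφ=1+1+2+2=6
[q^7] φ(1)=1,φ(7)=6 ⇒ 7
q^8  k|8↦φ(k): 8:4 4:2 2:1 1:1  a_8=8
n=9: 9·1 3·3 1·9  φ→[6+2+1]=9
q^10  k|10↦φ(k): 10:4 5:4 2:1 1:1  a_10=10
[q^11] φ(11)=10,φ(1)=1 ⇒ 11

4, 5, 6, 7, 8, 9, 10, 11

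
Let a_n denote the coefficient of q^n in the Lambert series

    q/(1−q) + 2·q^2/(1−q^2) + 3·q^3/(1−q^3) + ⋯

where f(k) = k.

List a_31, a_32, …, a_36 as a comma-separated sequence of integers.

q^31  k|31↦f(k): 31:31 1:1  a_31=32
[q^32] f(32)=32,f(16)=16,f(8)=8,f(4)=4,f(2)=2,f(1)=1 ⇒ 63
[q^33] f(1)=1,f(3)=3,f(11)=11,f(33)=33 ⇒ 48
d|34:{1,2,17,34}  Σf=1+2+17+34=54
q^35  k|35↦f(k): 35:35 7:7 5:5 1:1  a_35=48
[q^36] f(36)=36,f(18)=18,f(12)=12,f(9)=9,f(6)=6,f(4)=4,f(3)=3,f(2)=2,f(1)=1 ⇒ 91

32, 63, 48, 54, 48, 91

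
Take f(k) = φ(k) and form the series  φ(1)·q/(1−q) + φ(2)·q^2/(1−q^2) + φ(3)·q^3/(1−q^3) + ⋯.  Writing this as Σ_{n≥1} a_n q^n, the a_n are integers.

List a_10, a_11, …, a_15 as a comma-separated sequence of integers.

d|10:{1,2,5,10}  Σφ=1+1+4+4=10
n=11: 11·1 1·11  φ→[10+1]=11
d|12:{12,6,4,3,2,1}  Σφ=4+2+2+2+1+1=12
n=13: 13·1 1·13  φ→[12+1]=13
[q^14] φ(14)=6,φ(7)=6,φ(2)=1,φ(1)=1 ⇒ 14
[q^15] φ(1)=1,φ(3)=2,φ(5)=4,φ(15)=8 ⇒ 15

10, 11, 12, 13, 14, 15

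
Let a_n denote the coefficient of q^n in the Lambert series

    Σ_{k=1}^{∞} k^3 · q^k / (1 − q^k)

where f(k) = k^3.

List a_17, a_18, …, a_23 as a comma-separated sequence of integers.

4914, 6813, 6860, 9198, 9632, 11988, 12168

[q^17] f(17)=4913,f(1)=1 ⇒ 4914
d|18:{1,2,3,6,9,18}  Σf=1+8+27+216+729+5832=6813
d|19:{19,1}  Σf=6859+1=6860
[q^20] f(1)=1,f(2)=8,f(4)=64,f(5)=125,f(10)=1000,f(20)=8000 ⇒ 9198
[q^21] f(21)=9261,f(7)=343,f(3)=27,f(1)=1 ⇒ 9632
d|22:{1,2,11,22}  Σf=1+8+1331+10648=11988
[q^23] f(23)=12167,f(1)=1 ⇒ 12168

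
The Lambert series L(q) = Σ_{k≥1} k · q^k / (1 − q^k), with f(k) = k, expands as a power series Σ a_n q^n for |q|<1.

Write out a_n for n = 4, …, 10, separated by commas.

[q^4] f(4)=4,f(2)=2,f(1)=1 ⇒ 7
[q^5] f(1)=1,f(5)=5 ⇒ 6
n=6: 1·6 2·3 3·2 6·1  f→[1+2+3+6]=12
[q^7] f(1)=1,f(7)=7 ⇒ 8
d|8:{8,4,2,1}  Σf=8+4+2+1=15
d|9:{9,3,1}  Σf=9+3+1=13
[q^10] f(10)=10,f(5)=5,f(2)=2,f(1)=1 ⇒ 18

7, 6, 12, 8, 15, 13, 18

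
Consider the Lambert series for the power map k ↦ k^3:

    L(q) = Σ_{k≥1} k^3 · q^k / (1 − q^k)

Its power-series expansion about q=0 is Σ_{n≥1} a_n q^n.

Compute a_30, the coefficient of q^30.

a_30 = 31752

q^30  k|30↦f(k): 1:1 2:8 3:27 5:125 6:216 10:1000 15:3375 30:27000  a_30=31752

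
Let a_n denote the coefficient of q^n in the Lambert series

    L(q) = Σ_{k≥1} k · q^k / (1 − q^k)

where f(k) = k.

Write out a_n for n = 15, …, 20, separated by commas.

24, 31, 18, 39, 20, 42

d|15:{15,5,3,1}  Σf=15+5+3+1=24
q^16  k|16↦f(k): 16:16 8:8 4:4 2:2 1:1  a_16=31
n=17: 1·17 17·1  f→[1+17]=18
[q^18] f(1)=1,f(2)=2,f(3)=3,f(6)=6,f(9)=9,f(18)=18 ⇒ 39
d|19:{19,1}  Σf=19+1=20
d|20:{1,2,4,5,10,20}  Σf=1+2+4+5+10+20=42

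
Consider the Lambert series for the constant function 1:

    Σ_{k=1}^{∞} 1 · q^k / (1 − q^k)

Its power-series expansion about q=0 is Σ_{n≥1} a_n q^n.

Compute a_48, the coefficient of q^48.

d|48:{48,24,16,12,8,6,4,3,2,1}  Σf=1+1+1+1+1+1+1+1+1+1=10

a_48 = 10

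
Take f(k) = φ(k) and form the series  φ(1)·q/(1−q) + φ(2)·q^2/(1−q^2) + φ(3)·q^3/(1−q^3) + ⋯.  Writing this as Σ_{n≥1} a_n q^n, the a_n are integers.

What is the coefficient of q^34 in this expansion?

d|34:{1,2,17,34}  Σφ=1+1+16+16=34

a_34 = 34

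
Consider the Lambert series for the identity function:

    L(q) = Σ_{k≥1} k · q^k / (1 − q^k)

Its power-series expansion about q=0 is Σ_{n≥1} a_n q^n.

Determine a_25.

a_25 = 31

[q^25] f(25)=25,f(5)=5,f(1)=1 ⇒ 31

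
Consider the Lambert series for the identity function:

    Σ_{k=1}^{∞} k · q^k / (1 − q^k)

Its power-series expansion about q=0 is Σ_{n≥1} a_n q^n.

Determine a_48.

d|48:{48,24,16,12,8,6,4,3,2,1}  Σf=48+24+16+12+8+6+4+3+2+1=124

a_48 = 124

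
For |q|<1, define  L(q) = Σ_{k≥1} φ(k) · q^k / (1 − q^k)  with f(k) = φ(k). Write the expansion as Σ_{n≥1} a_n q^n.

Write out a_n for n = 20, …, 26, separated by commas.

d|20:{1,2,4,5,10,20}  Σφ=1+1+2+4+4+8=20
q^21  k|21↦φ(k): 21:12 7:6 3:2 1:1  a_21=21
q^22  k|22↦φ(k): 1:1 2:1 11:10 22:10  a_22=22
d|23:{23,1}  Σφ=22+1=23
q^24  k|24↦φ(k): 24:8 12:4 8:4 6:2 4:2 3:2 2:1 1:1  a_24=24
[q^25] φ(1)=1,φ(5)=4,φ(25)=20 ⇒ 25
q^26  k|26↦φ(k): 1:1 2:1 13:12 26:12  a_26=26

20, 21, 22, 23, 24, 25, 26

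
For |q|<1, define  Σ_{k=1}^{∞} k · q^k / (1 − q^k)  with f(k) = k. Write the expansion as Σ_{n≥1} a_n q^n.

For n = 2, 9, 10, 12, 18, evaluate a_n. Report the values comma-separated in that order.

3, 13, 18, 28, 39

d|2:{1,2}  Σf=1+2=3
n=9: 9·1 3·3 1·9  f→[9+3+1]=13
n=10: 1·10 2·5 5·2 10·1  f→[1+2+5+10]=18
n=12: 1·12 2·6 3·4 4·3 6·2 12·1  f→[1+2+3+4+6+12]=28
[q^18] f(18)=18,f(9)=9,f(6)=6,f(3)=3,f(2)=2,f(1)=1 ⇒ 39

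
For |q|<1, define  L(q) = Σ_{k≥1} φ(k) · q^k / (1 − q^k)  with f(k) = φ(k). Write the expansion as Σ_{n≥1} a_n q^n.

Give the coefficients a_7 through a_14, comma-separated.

n=7: 1·7 7·1  φ→[1+6]=7
n=8: 1·8 2·4 4·2 8·1  φ→[1+1+2+4]=8
[q^9] φ(1)=1,φ(3)=2,φ(9)=6 ⇒ 9
n=10: 10·1 5·2 2·5 1·10  φ→[4+4+1+1]=10
d|11:{11,1}  Σφ=10+1=11
[q^12] φ(1)=1,φ(2)=1,φ(3)=2,φ(4)=2,φ(6)=2,φ(12)=4 ⇒ 12
d|13:{1,13}  Σφ=1+12=13
d|14:{14,7,2,1}  Σφ=6+6+1+1=14

7, 8, 9, 10, 11, 12, 13, 14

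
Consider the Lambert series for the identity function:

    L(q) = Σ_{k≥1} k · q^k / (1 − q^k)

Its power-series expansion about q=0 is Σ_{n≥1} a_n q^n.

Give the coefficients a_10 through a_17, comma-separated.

18, 12, 28, 14, 24, 24, 31, 18

q^10  k|10↦f(k): 10:10 5:5 2:2 1:1  a_10=18
n=11: 1·11 11·1  f→[1+11]=12
q^12  k|12↦f(k): 1:1 2:2 3:3 4:4 6:6 12:12  a_12=28
d|13:{13,1}  Σf=13+1=14
[q^14] f(14)=14,f(7)=7,f(2)=2,f(1)=1 ⇒ 24
[q^15] f(1)=1,f(3)=3,f(5)=5,f(15)=15 ⇒ 24
[q^16] f(16)=16,f(8)=8,f(4)=4,f(2)=2,f(1)=1 ⇒ 31
n=17: 17·1 1·17  f→[17+1]=18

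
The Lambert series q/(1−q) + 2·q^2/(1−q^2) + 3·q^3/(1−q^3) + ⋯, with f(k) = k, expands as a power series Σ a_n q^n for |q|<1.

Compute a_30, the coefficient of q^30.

q^30  k|30↦f(k): 1:1 2:2 3:3 5:5 6:6 10:10 15:15 30:30  a_30=72

a_30 = 72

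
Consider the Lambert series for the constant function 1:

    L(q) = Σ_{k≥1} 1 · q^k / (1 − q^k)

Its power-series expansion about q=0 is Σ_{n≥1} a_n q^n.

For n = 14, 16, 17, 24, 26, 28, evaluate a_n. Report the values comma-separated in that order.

d|14:{14,7,2,1}  Σf=1+1+1+1=4
q^16  k|16↦f(k): 16:1 8:1 4:1 2:1 1:1  a_16=5
q^17  k|17↦f(k): 17:1 1:1  a_17=2
q^24  k|24↦f(k): 24:1 12:1 8:1 6:1 4:1 3:1 2:1 1:1  a_24=8
q^26  k|26↦f(k): 1:1 2:1 13:1 26:1  a_26=4
d|28:{28,14,7,4,2,1}  Σf=1+1+1+1+1+1=6

4, 5, 2, 8, 4, 6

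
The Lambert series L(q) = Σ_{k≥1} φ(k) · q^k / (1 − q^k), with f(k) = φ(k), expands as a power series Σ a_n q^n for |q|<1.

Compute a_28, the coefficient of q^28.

d|28:{1,2,4,7,14,28}  Σφ=1+1+2+6+6+12=28

a_28 = 28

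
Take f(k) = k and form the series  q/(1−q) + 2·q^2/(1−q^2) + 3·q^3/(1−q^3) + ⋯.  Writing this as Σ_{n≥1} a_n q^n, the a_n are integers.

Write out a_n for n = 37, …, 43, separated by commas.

38, 60, 56, 90, 42, 96, 44

q^37  k|37↦f(k): 1:1 37:37  a_37=38
n=38: 38·1 19·2 2·19 1·38  f→[38+19+2+1]=60
q^39  k|39↦f(k): 39:39 13:13 3:3 1:1  a_39=56
d|40:{40,20,10,8,5,4,2,1}  Σf=40+20+10+8+5+4+2+1=90
[q^41] f(41)=41,f(1)=1 ⇒ 42
[q^42] f(42)=42,f(21)=21,f(14)=14,f(7)=7,f(6)=6,f(3)=3,f(2)=2,f(1)=1 ⇒ 96
[q^43] f(43)=43,f(1)=1 ⇒ 44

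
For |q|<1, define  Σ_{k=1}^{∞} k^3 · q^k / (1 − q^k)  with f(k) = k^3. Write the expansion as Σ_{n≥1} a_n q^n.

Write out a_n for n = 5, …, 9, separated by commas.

n=5: 5·1 1·5  f→[125+1]=126
q^6  k|6↦f(k): 6:216 3:27 2:8 1:1  a_6=252
n=7: 1·7 7·1  f→[1+343]=344
q^8  k|8↦f(k): 1:1 2:8 4:64 8:512  a_8=585
q^9  k|9↦f(k): 1:1 3:27 9:729  a_9=757

126, 252, 344, 585, 757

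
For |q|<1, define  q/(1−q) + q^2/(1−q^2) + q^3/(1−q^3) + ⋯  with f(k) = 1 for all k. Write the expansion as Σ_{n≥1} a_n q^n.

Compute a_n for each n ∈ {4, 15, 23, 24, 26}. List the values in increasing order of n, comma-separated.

3, 4, 2, 8, 4

q^4  k|4↦f(k): 1:1 2:1 4:1  a_4=3
n=15: 15·1 5·3 3·5 1·15  f→[1+1+1+1]=4
q^23  k|23↦f(k): 23:1 1:1  a_23=2
d|24:{24,12,8,6,4,3,2,1}  Σf=1+1+1+1+1+1+1+1=8
d|26:{1,2,13,26}  Σf=1+1+1+1=4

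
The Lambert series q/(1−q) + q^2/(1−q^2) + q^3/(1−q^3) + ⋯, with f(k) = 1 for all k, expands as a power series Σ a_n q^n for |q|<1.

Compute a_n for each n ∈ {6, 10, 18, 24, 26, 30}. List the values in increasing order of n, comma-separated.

d|6:{1,2,3,6}  Σf=1+1+1+1=4
[q^10] f(10)=1,f(5)=1,f(2)=1,f(1)=1 ⇒ 4
n=18: 1·18 2·9 3·6 6·3 9·2 18·1  f→[1+1+1+1+1+1]=6
[q^24] f(1)=1,f(2)=1,f(3)=1,f(4)=1,f(6)=1,f(8)=1,f(12)=1,f(24)=1 ⇒ 8
q^26  k|26↦f(k): 1:1 2:1 13:1 26:1  a_26=4
q^30  k|30↦f(k): 30:1 15:1 10:1 6:1 5:1 3:1 2:1 1:1  a_30=8

4, 4, 6, 8, 4, 8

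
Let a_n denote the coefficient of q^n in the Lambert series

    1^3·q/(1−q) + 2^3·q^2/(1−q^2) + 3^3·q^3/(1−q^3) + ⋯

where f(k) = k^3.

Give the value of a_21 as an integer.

a_21 = 9632

n=21: 1·21 3·7 7·3 21·1  f→[1+27+343+9261]=9632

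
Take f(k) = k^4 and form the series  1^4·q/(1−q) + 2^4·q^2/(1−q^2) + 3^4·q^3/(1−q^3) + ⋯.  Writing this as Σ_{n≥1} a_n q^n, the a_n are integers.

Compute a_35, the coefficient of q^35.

a_35 = 1503652

d|35:{1,5,7,35}  Σf=1+625+2401+1500625=1503652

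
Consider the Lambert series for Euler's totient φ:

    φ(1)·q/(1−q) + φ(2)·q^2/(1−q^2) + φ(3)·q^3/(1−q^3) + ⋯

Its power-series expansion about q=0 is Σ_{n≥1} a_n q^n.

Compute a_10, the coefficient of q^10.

d|10:{1,2,5,10}  Σφ=1+1+4+4=10

a_10 = 10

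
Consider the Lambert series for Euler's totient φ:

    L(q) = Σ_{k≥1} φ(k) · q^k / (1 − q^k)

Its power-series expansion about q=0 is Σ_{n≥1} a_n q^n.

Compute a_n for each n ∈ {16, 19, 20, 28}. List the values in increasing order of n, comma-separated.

d|16:{1,2,4,8,16}  Σφ=1+1+2+4+8=16
d|19:{19,1}  Σφ=18+1=19
d|20:{20,10,5,4,2,1}  Σφ=8+4+4+2+1+1=20
[q^28] φ(28)=12,φ(14)=6,φ(7)=6,φ(4)=2,φ(2)=1,φ(1)=1 ⇒ 28

16, 19, 20, 28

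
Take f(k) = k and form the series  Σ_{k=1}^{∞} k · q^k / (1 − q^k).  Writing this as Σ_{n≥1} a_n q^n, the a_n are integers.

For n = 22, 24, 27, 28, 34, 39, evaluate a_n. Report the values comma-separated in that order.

36, 60, 40, 56, 54, 56

q^22  k|22↦f(k): 22:22 11:11 2:2 1:1  a_22=36
d|24:{1,2,3,4,6,8,12,24}  Σf=1+2+3+4+6+8+12+24=60
n=27: 27·1 9·3 3·9 1·27  f→[27+9+3+1]=40
n=28: 28·1 14·2 7·4 4·7 2·14 1·28  f→[28+14+7+4+2+1]=56
[q^34] f(1)=1,f(2)=2,f(17)=17,f(34)=34 ⇒ 54
[q^39] f(1)=1,f(3)=3,f(13)=13,f(39)=39 ⇒ 56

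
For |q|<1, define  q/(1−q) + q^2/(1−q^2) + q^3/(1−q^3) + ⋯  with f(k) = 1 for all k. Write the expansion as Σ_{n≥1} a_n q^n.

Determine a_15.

n=15: 15·1 5·3 3·5 1·15  f→[1+1+1+1]=4

a_15 = 4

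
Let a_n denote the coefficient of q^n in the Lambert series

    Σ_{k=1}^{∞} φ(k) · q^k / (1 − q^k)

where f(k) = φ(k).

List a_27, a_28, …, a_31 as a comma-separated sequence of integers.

q^27  k|27↦φ(k): 1:1 3:2 9:6 27:18  a_27=27
q^28  k|28↦φ(k): 28:12 14:6 7:6 4:2 2:1 1:1  a_28=28
[q^29] φ(29)=28,φ(1)=1 ⇒ 29
q^30  k|30↦φ(k): 30:8 15:8 10:4 6:2 5:4 3:2 2:1 1:1  a_30=30
q^31  k|31↦φ(k): 1:1 31:30  a_31=31

27, 28, 29, 30, 31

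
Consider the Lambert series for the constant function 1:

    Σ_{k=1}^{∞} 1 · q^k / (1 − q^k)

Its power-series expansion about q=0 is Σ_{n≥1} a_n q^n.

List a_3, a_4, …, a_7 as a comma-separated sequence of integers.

2, 3, 2, 4, 2

[q^3] f(3)=1,f(1)=1 ⇒ 2
[q^4] f(4)=1,f(2)=1,f(1)=1 ⇒ 3
q^5  k|5↦f(k): 5:1 1:1  a_5=2
n=6: 6·1 3·2 2·3 1·6  f→[1+1+1+1]=4
n=7: 7·1 1·7  f→[1+1]=2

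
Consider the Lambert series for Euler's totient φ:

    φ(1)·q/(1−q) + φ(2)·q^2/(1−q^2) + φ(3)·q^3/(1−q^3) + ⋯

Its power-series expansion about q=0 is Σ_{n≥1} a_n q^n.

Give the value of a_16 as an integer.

d|16:{16,8,4,2,1}  Σφ=8+4+2+1+1=16

a_16 = 16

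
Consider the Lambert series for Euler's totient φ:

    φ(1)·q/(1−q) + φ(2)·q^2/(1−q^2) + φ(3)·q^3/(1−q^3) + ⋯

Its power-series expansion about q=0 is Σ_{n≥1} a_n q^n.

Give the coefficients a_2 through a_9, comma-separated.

n=2: 2·1 1·2  φ→[1+1]=2
n=3: 1·3 3·1  φ→[1+2]=3
d|4:{1,2,4}  Σφ=1+1+2=4
[q^5] φ(5)=4,φ(1)=1 ⇒ 5
q^6  k|6↦φ(k): 6:2 3:2 2:1 1:1  a_6=6
q^7  k|7↦φ(k): 1:1 7:6  a_7=7
[q^8] φ(8)=4,φ(4)=2,φ(2)=1,φ(1)=1 ⇒ 8
d|9:{1,3,9}  Σφ=1+2+6=9

2, 3, 4, 5, 6, 7, 8, 9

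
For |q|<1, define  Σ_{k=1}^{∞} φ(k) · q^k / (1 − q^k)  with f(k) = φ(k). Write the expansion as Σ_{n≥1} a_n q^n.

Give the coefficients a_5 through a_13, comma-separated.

n=5: 1·5 5·1  φ→[1+4]=5
q^6  k|6↦φ(k): 1:1 2:1 3:2 6:2  a_6=6
q^7  k|7↦φ(k): 1:1 7:6  a_7=7
q^8  k|8↦φ(k): 1:1 2:1 4:2 8:4  a_8=8
n=9: 1·9 3·3 9·1  φ→[1+2+6]=9
n=10: 10·1 5·2 2·5 1·10  φ→[4+4+1+1]=10
n=11: 1·11 11·1  φ→[1+10]=11
d|12:{12,6,4,3,2,1}  Σφ=4+2+2+2+1+1=12
n=13: 1·13 13·1  φ→[1+12]=13

5, 6, 7, 8, 9, 10, 11, 12, 13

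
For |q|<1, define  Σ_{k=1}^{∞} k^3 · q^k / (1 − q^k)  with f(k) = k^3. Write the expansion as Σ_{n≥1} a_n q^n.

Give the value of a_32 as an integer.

a_32 = 37449

q^32  k|32↦f(k): 32:32768 16:4096 8:512 4:64 2:8 1:1  a_32=37449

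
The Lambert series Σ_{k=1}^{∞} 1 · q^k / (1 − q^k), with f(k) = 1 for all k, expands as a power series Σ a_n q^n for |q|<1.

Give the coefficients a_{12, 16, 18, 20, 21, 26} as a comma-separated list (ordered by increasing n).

6, 5, 6, 6, 4, 4

q^12  k|12↦f(k): 1:1 2:1 3:1 4:1 6:1 12:1  a_12=6
d|16:{16,8,4,2,1}  Σf=1+1+1+1+1=5
d|18:{18,9,6,3,2,1}  Σf=1+1+1+1+1+1=6
q^20  k|20↦f(k): 20:1 10:1 5:1 4:1 2:1 1:1  a_20=6
n=21: 1·21 3·7 7·3 21·1  f→[1+1+1+1]=4
[q^26] f(1)=1,f(2)=1,f(13)=1,f(26)=1 ⇒ 4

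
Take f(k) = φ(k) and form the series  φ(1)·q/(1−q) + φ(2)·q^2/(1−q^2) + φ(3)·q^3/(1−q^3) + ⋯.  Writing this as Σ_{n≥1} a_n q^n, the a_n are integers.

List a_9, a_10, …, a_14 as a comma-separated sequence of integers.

d|9:{1,3,9}  Σφ=1+2+6=9
q^10  k|10↦φ(k): 1:1 2:1 5:4 10:4  a_10=10
d|11:{1,11}  Σφ=1+10=11
q^12  k|12↦φ(k): 1:1 2:1 3:2 4:2 6:2 12:4  a_12=12
n=13: 1·13 13·1  φ→[1+12]=13
d|14:{1,2,7,14}  Σφ=1+1+6+6=14

9, 10, 11, 12, 13, 14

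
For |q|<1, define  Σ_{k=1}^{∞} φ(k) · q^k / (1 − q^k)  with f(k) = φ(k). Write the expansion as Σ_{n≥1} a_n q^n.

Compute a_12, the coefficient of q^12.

q^12  k|12↦φ(k): 1:1 2:1 3:2 4:2 6:2 12:4  a_12=12

a_12 = 12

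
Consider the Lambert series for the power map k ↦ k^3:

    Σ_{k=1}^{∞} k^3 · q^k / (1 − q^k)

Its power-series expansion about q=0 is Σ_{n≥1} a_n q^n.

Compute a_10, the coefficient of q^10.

a_10 = 1134

d|10:{1,2,5,10}  Σf=1+8+125+1000=1134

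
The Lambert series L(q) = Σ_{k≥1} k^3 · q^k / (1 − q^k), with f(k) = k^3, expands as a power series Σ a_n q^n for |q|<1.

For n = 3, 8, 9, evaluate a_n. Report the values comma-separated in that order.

28, 585, 757

n=3: 1·3 3·1  f→[1+27]=28
[q^8] f(1)=1,f(2)=8,f(4)=64,f(8)=512 ⇒ 585
n=9: 9·1 3·3 1·9  f→[729+27+1]=757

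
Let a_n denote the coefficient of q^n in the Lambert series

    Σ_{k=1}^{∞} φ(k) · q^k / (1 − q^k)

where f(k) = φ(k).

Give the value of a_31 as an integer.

d|31:{31,1}  Σφ=30+1=31

a_31 = 31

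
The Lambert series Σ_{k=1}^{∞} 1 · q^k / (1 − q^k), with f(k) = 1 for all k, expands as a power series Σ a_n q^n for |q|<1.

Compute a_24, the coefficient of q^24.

d|24:{1,2,3,4,6,8,12,24}  Σf=1+1+1+1+1+1+1+1=8

a_24 = 8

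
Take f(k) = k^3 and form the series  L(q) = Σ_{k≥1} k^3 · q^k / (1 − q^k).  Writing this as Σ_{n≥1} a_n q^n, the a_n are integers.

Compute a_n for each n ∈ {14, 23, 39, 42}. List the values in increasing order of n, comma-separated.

n=14: 1·14 2·7 7·2 14·1  f→[1+8+343+2744]=3096
[q^23] f(1)=1,f(23)=12167 ⇒ 12168
d|39:{39,13,3,1}  Σf=59319+2197+27+1=61544
[q^42] f(1)=1,f(2)=8,f(3)=27,f(6)=216,f(7)=343,f(14)=2744,f(21)=9261,f(42)=74088 ⇒ 86688

3096, 12168, 61544, 86688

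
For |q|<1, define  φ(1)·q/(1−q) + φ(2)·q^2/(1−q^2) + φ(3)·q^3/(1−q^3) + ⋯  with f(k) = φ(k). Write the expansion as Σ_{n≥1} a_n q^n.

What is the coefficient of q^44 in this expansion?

q^44  k|44↦φ(k): 44:20 22:10 11:10 4:2 2:1 1:1  a_44=44

a_44 = 44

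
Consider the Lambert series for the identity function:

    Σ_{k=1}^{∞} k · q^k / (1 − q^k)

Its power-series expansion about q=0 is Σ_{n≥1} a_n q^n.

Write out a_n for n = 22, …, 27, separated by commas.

36, 24, 60, 31, 42, 40

d|22:{1,2,11,22}  Σf=1+2+11+22=36
[q^23] f(23)=23,f(1)=1 ⇒ 24
d|24:{24,12,8,6,4,3,2,1}  Σf=24+12+8+6+4+3+2+1=60
d|25:{1,5,25}  Σf=1+5+25=31
q^26  k|26↦f(k): 26:26 13:13 2:2 1:1  a_26=42
d|27:{1,3,9,27}  Σf=1+3+9+27=40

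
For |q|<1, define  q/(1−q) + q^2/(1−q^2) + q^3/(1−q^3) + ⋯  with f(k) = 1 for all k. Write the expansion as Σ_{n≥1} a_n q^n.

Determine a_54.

[q^54] f(54)=1,f(27)=1,f(18)=1,f(9)=1,f(6)=1,f(3)=1,f(2)=1,f(1)=1 ⇒ 8

a_54 = 8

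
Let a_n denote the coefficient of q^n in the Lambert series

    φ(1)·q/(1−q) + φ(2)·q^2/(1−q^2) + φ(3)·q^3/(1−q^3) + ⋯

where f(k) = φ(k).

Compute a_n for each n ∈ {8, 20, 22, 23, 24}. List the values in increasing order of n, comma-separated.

d|8:{8,4,2,1}  Σφ=4+2+1+1=8
q^20  k|20↦φ(k): 1:1 2:1 4:2 5:4 10:4 20:8  a_20=20
n=22: 1·22 2·11 11·2 22·1  φ→[1+1+10+10]=22
q^23  k|23↦φ(k): 1:1 23:22  a_23=23
q^24  k|24↦φ(k): 1:1 2:1 3:2 4:2 6:2 8:4 12:4 24:8  a_24=24

8, 20, 22, 23, 24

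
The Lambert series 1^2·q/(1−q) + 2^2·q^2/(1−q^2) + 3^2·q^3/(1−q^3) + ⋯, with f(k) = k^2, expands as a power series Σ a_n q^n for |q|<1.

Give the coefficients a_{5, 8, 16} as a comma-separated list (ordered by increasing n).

26, 85, 341

d|5:{5,1}  Σf=25+1=26
d|8:{8,4,2,1}  Σf=64+16+4+1=85
[q^16] f(1)=1,f(2)=4,f(4)=16,f(8)=64,f(16)=256 ⇒ 341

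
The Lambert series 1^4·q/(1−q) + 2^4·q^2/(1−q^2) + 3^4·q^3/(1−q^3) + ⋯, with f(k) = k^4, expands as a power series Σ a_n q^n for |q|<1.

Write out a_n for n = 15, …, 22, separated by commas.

51332, 69905, 83522, 112931, 130322, 170898, 196964, 248914

q^15  k|15↦f(k): 15:50625 5:625 3:81 1:1  a_15=51332
[q^16] f(1)=1,f(2)=16,f(4)=256,f(8)=4096,f(16)=65536 ⇒ 69905
q^17  k|17↦f(k): 1:1 17:83521  a_17=83522
q^18  k|18↦f(k): 18:104976 9:6561 6:1296 3:81 2:16 1:1  a_18=112931
[q^19] f(19)=130321,f(1)=1 ⇒ 130322
[q^20] f(20)=160000,f(10)=10000,f(5)=625,f(4)=256,f(2)=16,f(1)=1 ⇒ 170898
q^21  k|21↦f(k): 21:194481 7:2401 3:81 1:1  a_21=196964
[q^22] f(22)=234256,f(11)=14641,f(2)=16,f(1)=1 ⇒ 248914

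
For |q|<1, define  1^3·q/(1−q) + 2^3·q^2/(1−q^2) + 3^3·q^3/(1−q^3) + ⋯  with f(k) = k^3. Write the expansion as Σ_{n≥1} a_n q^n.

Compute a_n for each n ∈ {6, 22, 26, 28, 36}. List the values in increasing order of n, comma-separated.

252, 11988, 19782, 25112, 55261

n=6: 1·6 2·3 3·2 6·1  f→[1+8+27+216]=252
n=22: 1·22 2·11 11·2 22·1  f→[1+8+1331+10648]=11988
n=26: 1·26 2·13 13·2 26·1  f→[1+8+2197+17576]=19782
[q^28] f(1)=1,f(2)=8,f(4)=64,f(7)=343,f(14)=2744,f(28)=21952 ⇒ 25112
[q^36] f(1)=1,f(2)=8,f(3)=27,f(4)=64,f(6)=216,f(9)=729,f(12)=1728,f(18)=5832,f(36)=46656 ⇒ 55261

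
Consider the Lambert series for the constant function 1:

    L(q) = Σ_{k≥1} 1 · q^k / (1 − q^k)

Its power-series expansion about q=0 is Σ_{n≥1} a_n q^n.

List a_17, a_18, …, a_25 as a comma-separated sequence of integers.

[q^17] f(1)=1,f(17)=1 ⇒ 2
[q^18] f(18)=1,f(9)=1,f(6)=1,f(3)=1,f(2)=1,f(1)=1 ⇒ 6
q^19  k|19↦f(k): 19:1 1:1  a_19=2
d|20:{20,10,5,4,2,1}  Σf=1+1+1+1+1+1=6
[q^21] f(1)=1,f(3)=1,f(7)=1,f(21)=1 ⇒ 4
q^22  k|22↦f(k): 22:1 11:1 2:1 1:1  a_22=4
[q^23] f(1)=1,f(23)=1 ⇒ 2
[q^24] f(24)=1,f(12)=1,f(8)=1,f(6)=1,f(4)=1,f(3)=1,f(2)=1,f(1)=1 ⇒ 8
[q^25] f(25)=1,f(5)=1,f(1)=1 ⇒ 3

2, 6, 2, 6, 4, 4, 2, 8, 3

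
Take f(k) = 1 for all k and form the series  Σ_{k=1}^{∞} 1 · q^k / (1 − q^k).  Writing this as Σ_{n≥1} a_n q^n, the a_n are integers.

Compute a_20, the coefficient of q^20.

q^20  k|20↦f(k): 1:1 2:1 4:1 5:1 10:1 20:1  a_20=6

a_20 = 6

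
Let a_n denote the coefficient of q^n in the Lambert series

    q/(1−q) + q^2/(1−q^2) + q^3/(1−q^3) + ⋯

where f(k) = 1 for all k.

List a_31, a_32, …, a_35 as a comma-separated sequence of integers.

n=31: 31·1 1·31  f→[1+1]=2
q^32  k|32↦f(k): 1:1 2:1 4:1 8:1 16:1 32:1  a_32=6
d|33:{33,11,3,1}  Σf=1+1+1+1=4
n=34: 34·1 17·2 2·17 1·34  f→[1+1+1+1]=4
[q^35] f(35)=1,f(7)=1,f(5)=1,f(1)=1 ⇒ 4

2, 6, 4, 4, 4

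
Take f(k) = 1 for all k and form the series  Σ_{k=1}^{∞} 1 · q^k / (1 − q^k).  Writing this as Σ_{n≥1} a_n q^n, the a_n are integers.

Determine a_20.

q^20  k|20↦f(k): 20:1 10:1 5:1 4:1 2:1 1:1  a_20=6

a_20 = 6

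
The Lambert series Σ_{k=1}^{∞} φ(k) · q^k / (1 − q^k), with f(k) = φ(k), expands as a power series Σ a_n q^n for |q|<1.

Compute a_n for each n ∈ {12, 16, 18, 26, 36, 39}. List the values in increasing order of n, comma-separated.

d|12:{12,6,4,3,2,1}  Σφ=4+2+2+2+1+1=12
d|16:{1,2,4,8,16}  Σφ=1+1+2+4+8=16
n=18: 18·1 9·2 6·3 3·6 2·9 1·18  φ→[6+6+2+2+1+1]=18
n=26: 1·26 2·13 13·2 26·1  φ→[1+1+12+12]=26
n=36: 1·36 2·18 3·12 4·9 6·6 9·4 12·3 18·2 36·1  φ→[1+1+2+2+2+6+4+6+12]=36
n=39: 1·39 3·13 13·3 39·1  φ→[1+2+12+24]=39

12, 16, 18, 26, 36, 39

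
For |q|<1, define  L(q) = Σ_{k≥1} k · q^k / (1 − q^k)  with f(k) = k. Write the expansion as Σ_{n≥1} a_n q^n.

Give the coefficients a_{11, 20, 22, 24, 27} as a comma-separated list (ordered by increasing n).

q^11  k|11↦f(k): 11:11 1:1  a_11=12
n=20: 20·1 10·2 5·4 4·5 2·10 1·20  f→[20+10+5+4+2+1]=42
[q^22] f(1)=1,f(2)=2,f(11)=11,f(22)=22 ⇒ 36
q^24  k|24↦f(k): 24:24 12:12 8:8 6:6 4:4 3:3 2:2 1:1  a_24=60
n=27: 27·1 9·3 3·9 1·27  f→[27+9+3+1]=40

12, 42, 36, 60, 40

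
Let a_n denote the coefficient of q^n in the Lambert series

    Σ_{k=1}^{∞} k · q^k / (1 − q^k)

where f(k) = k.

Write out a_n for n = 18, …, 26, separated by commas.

q^18  k|18↦f(k): 18:18 9:9 6:6 3:3 2:2 1:1  a_18=39
[q^19] f(1)=1,f(19)=19 ⇒ 20
n=20: 1·20 2·10 4·5 5·4 10·2 20·1  f→[1+2+4+5+10+20]=42
[q^21] f(1)=1,f(3)=3,f(7)=7,f(21)=21 ⇒ 32
n=22: 1·22 2·11 11·2 22·1  f→[1+2+11+22]=36
q^23  k|23↦f(k): 23:23 1:1  a_23=24
n=24: 1·24 2·12 3·8 4·6 6·4 8·3 12·2 24·1  f→[1+2+3+4+6+8+12+24]=60
[q^25] f(1)=1,f(5)=5,f(25)=25 ⇒ 31
q^26  k|26↦f(k): 26:26 13:13 2:2 1:1  a_26=42

39, 20, 42, 32, 36, 24, 60, 31, 42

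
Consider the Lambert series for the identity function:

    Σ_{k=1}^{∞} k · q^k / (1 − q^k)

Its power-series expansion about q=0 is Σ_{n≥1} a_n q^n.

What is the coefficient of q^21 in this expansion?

q^21  k|21↦f(k): 1:1 3:3 7:7 21:21  a_21=32

a_21 = 32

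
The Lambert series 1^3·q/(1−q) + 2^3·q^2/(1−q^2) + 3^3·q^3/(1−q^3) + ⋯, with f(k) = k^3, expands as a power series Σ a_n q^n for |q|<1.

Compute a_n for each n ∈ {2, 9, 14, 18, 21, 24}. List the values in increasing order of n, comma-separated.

9, 757, 3096, 6813, 9632, 16380

q^2  k|2↦f(k): 2:8 1:1  a_2=9
q^9  k|9↦f(k): 1:1 3:27 9:729  a_9=757
d|14:{1,2,7,14}  Σf=1+8+343+2744=3096
d|18:{18,9,6,3,2,1}  Σf=5832+729+216+27+8+1=6813
n=21: 1·21 3·7 7·3 21·1  f→[1+27+343+9261]=9632
[q^24] f(24)=13824,f(12)=1728,f(8)=512,f(6)=216,f(4)=64,f(3)=27,f(2)=8,f(1)=1 ⇒ 16380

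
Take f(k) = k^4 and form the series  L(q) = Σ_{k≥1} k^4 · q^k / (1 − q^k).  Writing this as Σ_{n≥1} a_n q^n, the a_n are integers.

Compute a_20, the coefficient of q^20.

n=20: 1·20 2·10 4·5 5·4 10·2 20·1  f→[1+16+256+625+10000+160000]=170898

a_20 = 170898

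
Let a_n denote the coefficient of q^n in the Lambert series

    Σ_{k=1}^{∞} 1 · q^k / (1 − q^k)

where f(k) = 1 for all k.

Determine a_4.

q^4  k|4↦f(k): 1:1 2:1 4:1  a_4=3

a_4 = 3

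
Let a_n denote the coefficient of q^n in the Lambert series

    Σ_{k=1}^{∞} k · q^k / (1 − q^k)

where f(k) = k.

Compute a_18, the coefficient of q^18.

d|18:{18,9,6,3,2,1}  Σf=18+9+6+3+2+1=39

a_18 = 39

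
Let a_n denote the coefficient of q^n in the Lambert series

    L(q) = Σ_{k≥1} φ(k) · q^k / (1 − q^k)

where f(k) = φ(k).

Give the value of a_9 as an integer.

q^9  k|9↦φ(k): 1:1 3:2 9:6  a_9=9

a_9 = 9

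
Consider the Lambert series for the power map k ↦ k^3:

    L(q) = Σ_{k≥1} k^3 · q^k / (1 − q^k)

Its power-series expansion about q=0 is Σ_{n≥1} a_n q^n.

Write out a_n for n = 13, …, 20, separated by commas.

[q^13] f(13)=2197,f(1)=1 ⇒ 2198
q^14  k|14↦f(k): 14:2744 7:343 2:8 1:1  a_14=3096
n=15: 1·15 3·5 5·3 15·1  f→[1+27+125+3375]=3528
d|16:{16,8,4,2,1}  Σf=4096+512+64+8+1=4681
[q^17] f(1)=1,f(17)=4913 ⇒ 4914
n=18: 1·18 2·9 3·6 6·3 9·2 18·1  f→[1+8+27+216+729+5832]=6813
[q^19] f(1)=1,f(19)=6859 ⇒ 6860
n=20: 1·20 2·10 4·5 5·4 10·2 20·1  f→[1+8+64+125+1000+8000]=9198

2198, 3096, 3528, 4681, 4914, 6813, 6860, 9198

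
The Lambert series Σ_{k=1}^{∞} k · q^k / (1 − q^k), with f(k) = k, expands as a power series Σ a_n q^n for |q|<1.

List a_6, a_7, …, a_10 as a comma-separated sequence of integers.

12, 8, 15, 13, 18

d|6:{1,2,3,6}  Σf=1+2+3+6=12
q^7  k|7↦f(k): 7:7 1:1  a_7=8
q^8  k|8↦f(k): 8:8 4:4 2:2 1:1  a_8=15
n=9: 9·1 3·3 1·9  f→[9+3+1]=13
d|10:{1,2,5,10}  Σf=1+2+5+10=18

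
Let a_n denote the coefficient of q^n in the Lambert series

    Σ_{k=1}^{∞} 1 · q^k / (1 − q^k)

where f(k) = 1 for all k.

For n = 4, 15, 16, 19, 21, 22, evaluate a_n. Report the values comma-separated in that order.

3, 4, 5, 2, 4, 4

n=4: 1·4 2·2 4·1  f→[1+1+1]=3
q^15  k|15↦f(k): 15:1 5:1 3:1 1:1  a_15=4
d|16:{1,2,4,8,16}  Σf=1+1+1+1+1=5
[q^19] f(19)=1,f(1)=1 ⇒ 2
q^21  k|21↦f(k): 21:1 7:1 3:1 1:1  a_21=4
d|22:{22,11,2,1}  Σf=1+1+1+1=4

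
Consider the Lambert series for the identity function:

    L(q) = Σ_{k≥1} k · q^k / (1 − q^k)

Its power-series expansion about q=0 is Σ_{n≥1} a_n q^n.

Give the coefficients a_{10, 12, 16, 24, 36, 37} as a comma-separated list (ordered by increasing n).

q^10  k|10↦f(k): 1:1 2:2 5:5 10:10  a_10=18
[q^12] f(1)=1,f(2)=2,f(3)=3,f(4)=4,f(6)=6,f(12)=12 ⇒ 28
[q^16] f(1)=1,f(2)=2,f(4)=4,f(8)=8,f(16)=16 ⇒ 31
d|24:{1,2,3,4,6,8,12,24}  Σf=1+2+3+4+6+8+12+24=60
[q^36] f(1)=1,f(2)=2,f(3)=3,f(4)=4,f(6)=6,f(9)=9,f(12)=12,f(18)=18,f(36)=36 ⇒ 91
[q^37] f(37)=37,f(1)=1 ⇒ 38

18, 28, 31, 60, 91, 38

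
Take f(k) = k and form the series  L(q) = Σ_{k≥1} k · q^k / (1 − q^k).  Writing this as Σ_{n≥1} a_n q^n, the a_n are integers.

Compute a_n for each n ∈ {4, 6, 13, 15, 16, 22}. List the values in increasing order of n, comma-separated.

7, 12, 14, 24, 31, 36

n=4: 1·4 2·2 4·1  f→[1+2+4]=7
q^6  k|6↦f(k): 1:1 2:2 3:3 6:6  a_6=12
d|13:{1,13}  Σf=1+13=14
d|15:{1,3,5,15}  Σf=1+3+5+15=24
q^16  k|16↦f(k): 16:16 8:8 4:4 2:2 1:1  a_16=31
[q^22] f(1)=1,f(2)=2,f(11)=11,f(22)=22 ⇒ 36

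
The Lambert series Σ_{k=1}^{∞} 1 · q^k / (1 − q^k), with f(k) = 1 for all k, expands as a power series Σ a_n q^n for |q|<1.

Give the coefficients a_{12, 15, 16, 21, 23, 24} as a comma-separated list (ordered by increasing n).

[q^12] f(12)=1,f(6)=1,f(4)=1,f(3)=1,f(2)=1,f(1)=1 ⇒ 6
[q^15] f(1)=1,f(3)=1,f(5)=1,f(15)=1 ⇒ 4
d|16:{16,8,4,2,1}  Σf=1+1+1+1+1=5
n=21: 21·1 7·3 3·7 1·21  f→[1+1+1+1]=4
n=23: 1·23 23·1  f→[1+1]=2
n=24: 1·24 2·12 3·8 4·6 6·4 8·3 12·2 24·1  f→[1+1+1+1+1+1+1+1]=8

6, 4, 5, 4, 2, 8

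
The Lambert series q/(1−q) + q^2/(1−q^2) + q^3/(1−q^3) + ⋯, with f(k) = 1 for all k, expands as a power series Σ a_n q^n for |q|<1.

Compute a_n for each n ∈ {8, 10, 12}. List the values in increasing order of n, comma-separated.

4, 4, 6

[q^8] f(8)=1,f(4)=1,f(2)=1,f(1)=1 ⇒ 4
[q^10] f(1)=1,f(2)=1,f(5)=1,f(10)=1 ⇒ 4
n=12: 12·1 6·2 4·3 3·4 2·6 1·12  f→[1+1+1+1+1+1]=6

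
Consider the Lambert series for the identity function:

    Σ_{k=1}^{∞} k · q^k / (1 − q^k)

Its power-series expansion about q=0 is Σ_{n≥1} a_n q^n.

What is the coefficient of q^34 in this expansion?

a_34 = 54

d|34:{1,2,17,34}  Σf=1+2+17+34=54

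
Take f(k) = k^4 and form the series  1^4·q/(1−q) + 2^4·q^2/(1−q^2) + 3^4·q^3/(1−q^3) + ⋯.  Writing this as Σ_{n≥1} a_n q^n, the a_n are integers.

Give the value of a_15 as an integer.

d|15:{15,5,3,1}  Σf=50625+625+81+1=51332

a_15 = 51332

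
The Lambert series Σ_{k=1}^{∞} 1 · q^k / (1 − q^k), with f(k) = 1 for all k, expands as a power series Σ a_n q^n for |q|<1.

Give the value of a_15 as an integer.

[q^15] f(1)=1,f(3)=1,f(5)=1,f(15)=1 ⇒ 4

a_15 = 4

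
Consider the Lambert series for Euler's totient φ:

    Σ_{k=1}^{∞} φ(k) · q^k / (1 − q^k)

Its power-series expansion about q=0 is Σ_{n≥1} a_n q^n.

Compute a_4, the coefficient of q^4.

[q^4] φ(1)=1,φ(2)=1,φ(4)=2 ⇒ 4

a_4 = 4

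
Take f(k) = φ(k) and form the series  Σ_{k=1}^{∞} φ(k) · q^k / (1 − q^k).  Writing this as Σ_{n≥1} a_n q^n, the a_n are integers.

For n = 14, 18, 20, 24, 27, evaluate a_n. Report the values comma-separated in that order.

n=14: 1·14 2·7 7·2 14·1  φ→[1+1+6+6]=14
[q^18] φ(18)=6,φ(9)=6,φ(6)=2,φ(3)=2,φ(2)=1,φ(1)=1 ⇒ 18
n=20: 1·20 2·10 4·5 5·4 10·2 20·1  φ→[1+1+2+4+4+8]=20
d|24:{1,2,3,4,6,8,12,24}  Σφ=1+1+2+2+2+4+4+8=24
n=27: 27·1 9·3 3·9 1·27  φ→[18+6+2+1]=27

14, 18, 20, 24, 27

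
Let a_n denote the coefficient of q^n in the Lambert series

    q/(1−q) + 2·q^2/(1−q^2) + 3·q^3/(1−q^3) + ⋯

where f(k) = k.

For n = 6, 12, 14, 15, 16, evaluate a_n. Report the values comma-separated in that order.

q^6  k|6↦f(k): 6:6 3:3 2:2 1:1  a_6=12
d|12:{1,2,3,4,6,12}  Σf=1+2+3+4+6+12=28
d|14:{14,7,2,1}  Σf=14+7+2+1=24
d|15:{1,3,5,15}  Σf=1+3+5+15=24
n=16: 16·1 8·2 4·4 2·8 1·16  f→[16+8+4+2+1]=31

12, 28, 24, 24, 31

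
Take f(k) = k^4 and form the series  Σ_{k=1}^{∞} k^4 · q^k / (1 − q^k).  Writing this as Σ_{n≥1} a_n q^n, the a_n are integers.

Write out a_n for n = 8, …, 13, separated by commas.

4369, 6643, 10642, 14642, 22386, 28562

d|8:{8,4,2,1}  Σf=4096+256+16+1=4369
[q^9] f(1)=1,f(3)=81,f(9)=6561 ⇒ 6643
[q^10] f(10)=10000,f(5)=625,f(2)=16,f(1)=1 ⇒ 10642
[q^11] f(1)=1,f(11)=14641 ⇒ 14642
q^12  k|12↦f(k): 1:1 2:16 3:81 4:256 6:1296 12:20736  a_12=22386
q^13  k|13↦f(k): 1:1 13:28561  a_13=28562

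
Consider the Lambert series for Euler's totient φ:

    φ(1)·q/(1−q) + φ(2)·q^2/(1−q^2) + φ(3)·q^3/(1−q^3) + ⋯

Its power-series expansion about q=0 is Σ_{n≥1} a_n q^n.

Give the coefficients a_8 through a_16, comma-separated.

[q^8] φ(1)=1,φ(2)=1,φ(4)=2,φ(8)=4 ⇒ 8
[q^9] φ(9)=6,φ(3)=2,φ(1)=1 ⇒ 9
[q^10] φ(1)=1,φ(2)=1,φ(5)=4,φ(10)=4 ⇒ 10
d|11:{11,1}  Σφ=10+1=11
n=12: 1·12 2·6 3·4 4·3 6·2 12·1  φ→[1+1+2+2+2+4]=12
n=13: 13·1 1·13  φ→[12+1]=13
n=14: 14·1 7·2 2·7 1·14  φ→[6+6+1+1]=14
d|15:{1,3,5,15}  Σφ=1+2+4+8=15
q^16  k|16↦φ(k): 16:8 8:4 4:2 2:1 1:1  a_16=16

8, 9, 10, 11, 12, 13, 14, 15, 16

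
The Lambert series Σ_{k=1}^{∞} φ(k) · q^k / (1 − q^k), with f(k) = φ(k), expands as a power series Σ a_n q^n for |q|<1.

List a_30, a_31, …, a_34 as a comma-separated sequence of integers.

d|30:{30,15,10,6,5,3,2,1}  Σφ=8+8+4+2+4+2+1+1=30
d|31:{1,31}  Σφ=1+30=31
[q^32] φ(1)=1,φ(2)=1,φ(4)=2,φ(8)=4,φ(16)=8,φ(32)=16 ⇒ 32
[q^33] φ(1)=1,φ(3)=2,φ(11)=10,φ(33)=20 ⇒ 33
d|34:{34,17,2,1}  Σφ=16+16+1+1=34

30, 31, 32, 33, 34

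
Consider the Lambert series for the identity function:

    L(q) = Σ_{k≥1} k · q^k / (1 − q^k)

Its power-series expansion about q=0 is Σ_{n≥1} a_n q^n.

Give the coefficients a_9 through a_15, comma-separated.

[q^9] f(1)=1,f(3)=3,f(9)=9 ⇒ 13
[q^10] f(1)=1,f(2)=2,f(5)=5,f(10)=10 ⇒ 18
n=11: 11·1 1·11  f→[11+1]=12
q^12  k|12↦f(k): 1:1 2:2 3:3 4:4 6:6 12:12  a_12=28
n=13: 13·1 1·13  f→[13+1]=14
n=14: 1·14 2·7 7·2 14·1  f→[1+2+7+14]=24
d|15:{15,5,3,1}  Σf=15+5+3+1=24

13, 18, 12, 28, 14, 24, 24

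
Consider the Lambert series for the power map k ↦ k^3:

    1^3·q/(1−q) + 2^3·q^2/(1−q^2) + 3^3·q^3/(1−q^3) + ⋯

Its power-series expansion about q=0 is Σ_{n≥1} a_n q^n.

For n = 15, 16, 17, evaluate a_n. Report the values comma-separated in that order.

3528, 4681, 4914

n=15: 1·15 3·5 5·3 15·1  f→[1+27+125+3375]=3528
[q^16] f(1)=1,f(2)=8,f(4)=64,f(8)=512,f(16)=4096 ⇒ 4681
d|17:{17,1}  Σf=4913+1=4914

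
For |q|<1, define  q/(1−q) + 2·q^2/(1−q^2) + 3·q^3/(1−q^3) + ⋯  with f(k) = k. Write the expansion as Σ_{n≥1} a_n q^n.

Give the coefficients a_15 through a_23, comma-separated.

24, 31, 18, 39, 20, 42, 32, 36, 24

n=15: 15·1 5·3 3·5 1·15  f→[15+5+3+1]=24
d|16:{1,2,4,8,16}  Σf=1+2+4+8+16=31
d|17:{1,17}  Σf=1+17=18
[q^18] f(1)=1,f(2)=2,f(3)=3,f(6)=6,f(9)=9,f(18)=18 ⇒ 39
n=19: 1·19 19·1  f→[1+19]=20
d|20:{1,2,4,5,10,20}  Σf=1+2+4+5+10+20=42
d|21:{21,7,3,1}  Σf=21+7+3+1=32
d|22:{22,11,2,1}  Σf=22+11+2+1=36
n=23: 1·23 23·1  f→[1+23]=24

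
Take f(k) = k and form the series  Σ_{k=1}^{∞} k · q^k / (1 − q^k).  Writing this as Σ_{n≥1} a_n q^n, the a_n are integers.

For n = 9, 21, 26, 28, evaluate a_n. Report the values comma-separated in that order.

[q^9] f(1)=1,f(3)=3,f(9)=9 ⇒ 13
n=21: 1·21 3·7 7·3 21·1  f→[1+3+7+21]=32
n=26: 1·26 2·13 13·2 26·1  f→[1+2+13+26]=42
d|28:{28,14,7,4,2,1}  Σf=28+14+7+4+2+1=56

13, 32, 42, 56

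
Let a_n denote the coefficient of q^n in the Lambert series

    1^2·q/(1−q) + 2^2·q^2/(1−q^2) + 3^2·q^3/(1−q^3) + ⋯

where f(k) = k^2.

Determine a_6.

a_6 = 50

q^6  k|6↦f(k): 6:36 3:9 2:4 1:1  a_6=50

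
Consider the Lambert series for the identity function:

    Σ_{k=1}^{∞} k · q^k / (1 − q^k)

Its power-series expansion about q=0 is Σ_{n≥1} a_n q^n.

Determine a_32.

n=32: 1·32 2·16 4·8 8·4 16·2 32·1  f→[1+2+4+8+16+32]=63

a_32 = 63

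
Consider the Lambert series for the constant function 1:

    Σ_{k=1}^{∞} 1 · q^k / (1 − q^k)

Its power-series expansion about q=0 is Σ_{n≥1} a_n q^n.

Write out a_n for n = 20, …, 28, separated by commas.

6, 4, 4, 2, 8, 3, 4, 4, 6

[q^20] f(1)=1,f(2)=1,f(4)=1,f(5)=1,f(10)=1,f(20)=1 ⇒ 6
[q^21] f(21)=1,f(7)=1,f(3)=1,f(1)=1 ⇒ 4
d|22:{1,2,11,22}  Σf=1+1+1+1=4
n=23: 23·1 1·23  f→[1+1]=2
d|24:{24,12,8,6,4,3,2,1}  Σf=1+1+1+1+1+1+1+1=8
q^25  k|25↦f(k): 1:1 5:1 25:1  a_25=3
q^26  k|26↦f(k): 26:1 13:1 2:1 1:1  a_26=4
[q^27] f(1)=1,f(3)=1,f(9)=1,f(27)=1 ⇒ 4
[q^28] f(28)=1,f(14)=1,f(7)=1,f(4)=1,f(2)=1,f(1)=1 ⇒ 6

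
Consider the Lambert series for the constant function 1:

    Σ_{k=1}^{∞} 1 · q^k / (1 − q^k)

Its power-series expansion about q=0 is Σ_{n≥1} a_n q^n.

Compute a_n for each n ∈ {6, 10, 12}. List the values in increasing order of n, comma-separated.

4, 4, 6

d|6:{1,2,3,6}  Σf=1+1+1+1=4
[q^10] f(1)=1,f(2)=1,f(5)=1,f(10)=1 ⇒ 4
[q^12] f(1)=1,f(2)=1,f(3)=1,f(4)=1,f(6)=1,f(12)=1 ⇒ 6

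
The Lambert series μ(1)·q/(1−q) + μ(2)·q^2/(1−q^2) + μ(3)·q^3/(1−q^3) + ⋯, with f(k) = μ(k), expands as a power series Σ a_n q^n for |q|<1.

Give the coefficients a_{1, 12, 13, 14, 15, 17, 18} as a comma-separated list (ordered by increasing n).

d|1:{1}  Σμ=1=1
n=12: 12·1 6·2 4·3 3·4 2·6 1·12  μ→[0+1+0+(-1)+(-1)+1]=0
n=13: 1·13 13·1  μ→[1+(-1)]=0
q^14  k|14↦μ(k): 14:1 7:-1 2:-1 1:1  a_14=0
d|15:{1,3,5,15}  Σμ=1+(-1)+(-1)+1=0
[q^17] μ(17)=-1,μ(1)=1 ⇒ 0
d|18:{18,9,6,3,2,1}  Σμ=0+0+1+(-1)+(-1)+1=0

1, 0, 0, 0, 0, 0, 0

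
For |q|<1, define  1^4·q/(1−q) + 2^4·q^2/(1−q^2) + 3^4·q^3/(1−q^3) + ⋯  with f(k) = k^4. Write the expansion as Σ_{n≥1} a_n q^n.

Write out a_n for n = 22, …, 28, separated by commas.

n=22: 1·22 2·11 11·2 22·1  f→[1+16+14641+234256]=248914
[q^23] f(1)=1,f(23)=279841 ⇒ 279842
q^24  k|24↦f(k): 24:331776 12:20736 8:4096 6:1296 4:256 3:81 2:16 1:1  a_24=358258
q^25  k|25↦f(k): 1:1 5:625 25:390625  a_25=391251
[q^26] f(1)=1,f(2)=16,f(13)=28561,f(26)=456976 ⇒ 485554
n=27: 27·1 9·3 3·9 1·27  f→[531441+6561+81+1]=538084
n=28: 28·1 14·2 7·4 4·7 2·14 1·28  f→[614656+38416+2401+256+16+1]=655746

248914, 279842, 358258, 391251, 485554, 538084, 655746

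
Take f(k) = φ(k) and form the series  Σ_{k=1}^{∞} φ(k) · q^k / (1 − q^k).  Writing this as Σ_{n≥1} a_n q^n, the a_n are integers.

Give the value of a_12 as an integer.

d|12:{1,2,3,4,6,12}  Σφ=1+1+2+2+2+4=12

a_12 = 12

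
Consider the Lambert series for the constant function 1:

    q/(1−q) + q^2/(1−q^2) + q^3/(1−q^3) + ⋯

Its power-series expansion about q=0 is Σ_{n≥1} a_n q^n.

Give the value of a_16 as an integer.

a_16 = 5

[q^16] f(16)=1,f(8)=1,f(4)=1,f(2)=1,f(1)=1 ⇒ 5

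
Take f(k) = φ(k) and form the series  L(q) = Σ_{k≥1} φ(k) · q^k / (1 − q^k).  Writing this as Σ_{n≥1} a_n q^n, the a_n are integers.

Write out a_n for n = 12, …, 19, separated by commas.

n=12: 1·12 2·6 3·4 4·3 6·2 12·1  φ→[1+1+2+2+2+4]=12
n=13: 13·1 1·13  φ→[12+1]=13
[q^14] φ(14)=6,φ(7)=6,φ(2)=1,φ(1)=1 ⇒ 14
[q^15] φ(15)=8,φ(5)=4,φ(3)=2,φ(1)=1 ⇒ 15
q^16  k|16↦φ(k): 1:1 2:1 4:2 8:4 16:8  a_16=16
n=17: 1·17 17·1  φ→[1+16]=17
d|18:{1,2,3,6,9,18}  Σφ=1+1+2+2+6+6=18
n=19: 1·19 19·1  φ→[1+18]=19

12, 13, 14, 15, 16, 17, 18, 19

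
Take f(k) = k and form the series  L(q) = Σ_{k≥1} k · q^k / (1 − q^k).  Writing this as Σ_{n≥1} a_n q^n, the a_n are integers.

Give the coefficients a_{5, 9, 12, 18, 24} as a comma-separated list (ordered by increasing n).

n=5: 1·5 5·1  f→[1+5]=6
n=9: 9·1 3·3 1·9  f→[9+3+1]=13
[q^12] f(1)=1,f(2)=2,f(3)=3,f(4)=4,f(6)=6,f(12)=12 ⇒ 28
q^18  k|18↦f(k): 1:1 2:2 3:3 6:6 9:9 18:18  a_18=39
q^24  k|24↦f(k): 1:1 2:2 3:3 4:4 6:6 8:8 12:12 24:24  a_24=60

6, 13, 28, 39, 60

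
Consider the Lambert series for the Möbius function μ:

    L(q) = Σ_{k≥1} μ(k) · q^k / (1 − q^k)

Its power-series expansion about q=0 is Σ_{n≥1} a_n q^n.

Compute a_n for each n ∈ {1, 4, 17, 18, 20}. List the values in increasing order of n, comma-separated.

q^1  k|1↦μ(k): 1:1  a_1=1
n=4: 1·4 2·2 4·1  μ→[1+(-1)+0]=0
d|17:{17,1}  Σμ=(-1)+1=0
n=18: 18·1 9·2 6·3 3·6 2·9 1·18  μ→[0+0+1+(-1)+(-1)+1]=0
[q^20] μ(1)=1,μ(2)=-1,μ(4)=0,μ(5)=-1,μ(10)=1,μ(20)=0 ⇒ 0

1, 0, 0, 0, 0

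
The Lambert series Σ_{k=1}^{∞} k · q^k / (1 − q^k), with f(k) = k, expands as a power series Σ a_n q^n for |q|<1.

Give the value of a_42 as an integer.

a_42 = 96

q^42  k|42↦f(k): 1:1 2:2 3:3 6:6 7:7 14:14 21:21 42:42  a_42=96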